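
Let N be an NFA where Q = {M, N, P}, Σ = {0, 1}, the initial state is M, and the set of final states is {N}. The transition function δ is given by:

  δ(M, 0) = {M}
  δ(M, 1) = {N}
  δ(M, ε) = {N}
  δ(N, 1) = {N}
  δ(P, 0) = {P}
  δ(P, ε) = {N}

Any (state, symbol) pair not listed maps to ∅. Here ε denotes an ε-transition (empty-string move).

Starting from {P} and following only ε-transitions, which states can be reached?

{N, P}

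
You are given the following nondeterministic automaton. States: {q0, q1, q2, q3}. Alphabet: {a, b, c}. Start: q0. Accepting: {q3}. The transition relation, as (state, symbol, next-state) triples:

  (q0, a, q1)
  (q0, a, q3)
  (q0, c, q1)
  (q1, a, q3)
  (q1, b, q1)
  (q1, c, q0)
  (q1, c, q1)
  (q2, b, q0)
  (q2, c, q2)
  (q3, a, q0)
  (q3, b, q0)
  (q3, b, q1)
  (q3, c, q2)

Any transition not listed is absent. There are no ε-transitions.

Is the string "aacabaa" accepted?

Yes

Start in {q0}.
Read 'a': {q0} → {q1, q3}.
Read 'a': {q1, q3} → {q0, q3}.
Read 'c': {q0, q3} → {q1, q2}.
Read 'a': {q1, q2} → {q3}.
Read 'b': {q3} → {q0, q1}.
Read 'a': {q0, q1} → {q1, q3}.
Read 'a': {q1, q3} → {q0, q3}.
The final set {q0, q3} contains the accepting state q3.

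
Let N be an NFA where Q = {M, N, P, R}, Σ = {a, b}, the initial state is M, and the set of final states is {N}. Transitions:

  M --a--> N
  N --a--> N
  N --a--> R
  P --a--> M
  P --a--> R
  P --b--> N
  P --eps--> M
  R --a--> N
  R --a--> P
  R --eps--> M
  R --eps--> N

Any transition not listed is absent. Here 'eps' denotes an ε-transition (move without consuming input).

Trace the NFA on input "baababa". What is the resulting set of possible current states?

∅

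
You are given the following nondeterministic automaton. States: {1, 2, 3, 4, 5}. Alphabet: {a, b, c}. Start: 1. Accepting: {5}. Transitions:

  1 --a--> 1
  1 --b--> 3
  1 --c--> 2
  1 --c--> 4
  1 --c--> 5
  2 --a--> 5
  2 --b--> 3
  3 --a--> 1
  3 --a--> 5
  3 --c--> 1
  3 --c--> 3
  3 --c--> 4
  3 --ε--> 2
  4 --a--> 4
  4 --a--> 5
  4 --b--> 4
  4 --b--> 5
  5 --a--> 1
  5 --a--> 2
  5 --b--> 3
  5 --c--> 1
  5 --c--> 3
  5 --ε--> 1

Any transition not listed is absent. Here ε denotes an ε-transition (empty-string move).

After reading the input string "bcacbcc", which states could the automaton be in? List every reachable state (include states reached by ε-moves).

{1, 2, 3, 4, 5}

Start in {1}.
Read 'b': {1} → {2, 3}.
Read 'c': {2, 3} → {1, 2, 3, 4}.
Read 'a': {1, 2, 3, 4} → {1, 4, 5}.
Read 'c': {1, 4, 5} → {1, 2, 3, 4, 5}.
Read 'b': {1, 2, 3, 4, 5} → {1, 2, 3, 4, 5}.
Read 'c': {1, 2, 3, 4, 5} → {1, 2, 3, 4, 5}.
Read 'c': {1, 2, 3, 4, 5} → {1, 2, 3, 4, 5}.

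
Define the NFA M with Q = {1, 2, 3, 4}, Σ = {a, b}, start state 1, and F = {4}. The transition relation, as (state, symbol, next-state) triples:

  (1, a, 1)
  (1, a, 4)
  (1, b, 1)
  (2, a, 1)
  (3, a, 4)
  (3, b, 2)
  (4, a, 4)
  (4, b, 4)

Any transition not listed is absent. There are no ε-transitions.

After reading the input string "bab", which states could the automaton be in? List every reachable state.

Start in {1}.
Read 'b': {1} → {1}.
Read 'a': {1} → {1, 4}.
Read 'b': {1, 4} → {1, 4}.

{1, 4}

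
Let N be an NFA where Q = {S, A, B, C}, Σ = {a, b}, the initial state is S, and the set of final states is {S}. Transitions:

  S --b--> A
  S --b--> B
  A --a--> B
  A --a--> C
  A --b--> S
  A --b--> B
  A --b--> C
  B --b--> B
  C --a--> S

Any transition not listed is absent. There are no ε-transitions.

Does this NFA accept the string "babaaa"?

Start in {S}.
Read 'b': {S} → {A, B}.
Read 'a': {A, B} → {B, C}.
Read 'b': {B, C} → {B}.
Read 'a': {B} → ∅.
The set is empty and remains empty for the remaining 2 symbols.
The final set ∅ contains no accepting state.

No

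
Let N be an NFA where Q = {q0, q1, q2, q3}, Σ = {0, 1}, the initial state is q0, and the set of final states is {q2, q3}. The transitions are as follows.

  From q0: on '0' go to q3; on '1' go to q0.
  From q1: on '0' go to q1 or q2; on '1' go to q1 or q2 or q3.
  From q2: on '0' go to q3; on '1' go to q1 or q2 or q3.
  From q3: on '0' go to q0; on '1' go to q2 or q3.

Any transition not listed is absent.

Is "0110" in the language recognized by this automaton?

Start in {q0}.
Read '0': q0→{q3}; now {q3}.
Read '1': q3→{q2, q3}; now {q2, q3}.
Read '1': q2→{q1, q2, q3}, q3→{q2, q3}; now {q1, q2, q3}.
Read '0': q1→{q1, q2}, q2→{q3}, q3→{q0}; now {q0, q1, q2, q3}.
The final set {q0, q1, q2, q3} contains the accepting states q2, q3.

Yes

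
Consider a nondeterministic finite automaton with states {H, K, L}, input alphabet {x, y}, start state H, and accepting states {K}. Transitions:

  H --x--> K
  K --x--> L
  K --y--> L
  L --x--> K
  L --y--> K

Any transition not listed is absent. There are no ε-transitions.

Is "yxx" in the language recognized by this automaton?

Start in {H}.
Read 'y': H→∅; now ∅.
The set is empty and remains empty for the remaining 2 symbols.
The final set ∅ contains no accepting state.

No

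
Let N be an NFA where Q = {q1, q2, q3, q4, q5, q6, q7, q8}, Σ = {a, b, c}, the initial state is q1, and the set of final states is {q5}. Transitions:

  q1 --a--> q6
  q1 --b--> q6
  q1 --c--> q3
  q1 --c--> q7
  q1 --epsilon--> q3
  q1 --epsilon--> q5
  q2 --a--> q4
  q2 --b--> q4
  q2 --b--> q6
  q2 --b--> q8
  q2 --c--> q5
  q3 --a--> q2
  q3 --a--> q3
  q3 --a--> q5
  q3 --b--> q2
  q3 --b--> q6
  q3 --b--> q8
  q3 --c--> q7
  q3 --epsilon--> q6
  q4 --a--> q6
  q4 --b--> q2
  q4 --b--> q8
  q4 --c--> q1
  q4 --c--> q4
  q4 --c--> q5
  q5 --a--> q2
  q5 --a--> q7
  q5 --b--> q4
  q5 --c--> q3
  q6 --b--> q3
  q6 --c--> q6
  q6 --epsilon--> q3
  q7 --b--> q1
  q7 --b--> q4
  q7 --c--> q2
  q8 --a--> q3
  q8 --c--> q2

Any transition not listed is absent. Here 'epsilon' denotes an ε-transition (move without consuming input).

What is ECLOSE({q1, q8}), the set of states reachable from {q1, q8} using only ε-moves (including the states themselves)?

Begin with {q1, q8}.
ε-move q1 → q3; add q3.
ε-move q1 → q5; add q5.
ε-move q3 → q6; add q6.

{q1, q3, q5, q6, q8}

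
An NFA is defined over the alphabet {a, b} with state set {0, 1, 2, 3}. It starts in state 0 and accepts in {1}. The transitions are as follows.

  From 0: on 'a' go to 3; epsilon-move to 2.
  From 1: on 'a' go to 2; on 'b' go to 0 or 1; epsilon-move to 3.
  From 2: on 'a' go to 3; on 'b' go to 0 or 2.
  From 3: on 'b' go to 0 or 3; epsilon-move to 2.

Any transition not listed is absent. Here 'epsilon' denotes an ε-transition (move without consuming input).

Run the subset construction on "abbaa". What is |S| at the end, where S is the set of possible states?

2

Start: ε-closure({0}) = {0, 2}.
Read 'a': 0→{3}, 2→{3}; union {3}; ε-closure = {2, 3}.
Read 'b': 2→{0, 2}, 3→{0, 3}; now {0, 2, 3}.
Read 'b': 0→∅, 2→{0, 2}, 3→{0, 3}; now {0, 2, 3}.
Read 'a': 0→{3}, 2→{3}, 3→∅; union {3}; ε-closure = {2, 3}.
Read 'a': 2→{3}, 3→∅; union {3}; ε-closure = {2, 3}.
That set has 2 states.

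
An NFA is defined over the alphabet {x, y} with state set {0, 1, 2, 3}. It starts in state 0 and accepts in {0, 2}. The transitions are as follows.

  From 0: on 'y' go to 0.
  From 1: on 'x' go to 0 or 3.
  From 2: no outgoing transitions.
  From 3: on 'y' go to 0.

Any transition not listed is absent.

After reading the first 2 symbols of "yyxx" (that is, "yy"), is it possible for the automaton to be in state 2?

No

Start in {0}.
Read 'y': 0→{0}; now {0}.
Read 'y': 0→{0}; now {0}.
State 2 is not in {0}.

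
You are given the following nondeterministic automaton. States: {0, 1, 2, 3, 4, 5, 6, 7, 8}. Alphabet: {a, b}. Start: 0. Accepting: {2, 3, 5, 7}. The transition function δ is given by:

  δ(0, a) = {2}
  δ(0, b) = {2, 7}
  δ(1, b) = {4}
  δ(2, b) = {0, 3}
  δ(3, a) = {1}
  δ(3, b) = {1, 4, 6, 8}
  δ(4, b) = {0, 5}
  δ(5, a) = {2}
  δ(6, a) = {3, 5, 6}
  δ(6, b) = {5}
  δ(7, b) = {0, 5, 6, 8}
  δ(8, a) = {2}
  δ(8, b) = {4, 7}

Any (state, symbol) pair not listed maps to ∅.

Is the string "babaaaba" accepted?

No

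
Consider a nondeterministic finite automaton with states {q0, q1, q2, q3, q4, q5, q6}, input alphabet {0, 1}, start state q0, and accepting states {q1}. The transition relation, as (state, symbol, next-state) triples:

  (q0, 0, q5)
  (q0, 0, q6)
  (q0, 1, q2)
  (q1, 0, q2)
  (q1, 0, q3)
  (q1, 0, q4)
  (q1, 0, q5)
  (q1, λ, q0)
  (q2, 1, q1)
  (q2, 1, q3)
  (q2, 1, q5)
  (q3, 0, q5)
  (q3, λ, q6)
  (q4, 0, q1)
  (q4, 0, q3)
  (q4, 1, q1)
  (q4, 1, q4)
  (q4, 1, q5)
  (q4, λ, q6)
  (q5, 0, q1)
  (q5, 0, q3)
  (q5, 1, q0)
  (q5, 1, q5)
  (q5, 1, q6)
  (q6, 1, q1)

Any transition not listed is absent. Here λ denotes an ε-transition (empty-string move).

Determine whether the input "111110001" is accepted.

Start in {q0}.
Read '1': {q0} → {q2}.
Read '1': {q2} → {q0, q1, q3, q5, q6}.
Read '1': {q0, q1, q3, q5, q6} → {q0, q1, q2, q5, q6}.
Read '1': {q0, q1, q2, q5, q6} → {q0, q1, q2, q3, q5, q6}.
Read '1': {q0, q1, q2, q3, q5, q6} → {q0, q1, q2, q3, q5, q6}.
Read '0': {q0, q1, q2, q3, q5, q6} → {q0, q1, q2, q3, q4, q5, q6}.
Read '0': {q0, q1, q2, q3, q4, q5, q6} → {q0, q1, q2, q3, q4, q5, q6}.
Read '0': {q0, q1, q2, q3, q4, q5, q6} → {q0, q1, q2, q3, q4, q5, q6}.
Read '1': {q0, q1, q2, q3, q4, q5, q6} → {q0, q1, q2, q3, q4, q5, q6}.
The final set {q0, q1, q2, q3, q4, q5, q6} contains the accepting state q1.

Yes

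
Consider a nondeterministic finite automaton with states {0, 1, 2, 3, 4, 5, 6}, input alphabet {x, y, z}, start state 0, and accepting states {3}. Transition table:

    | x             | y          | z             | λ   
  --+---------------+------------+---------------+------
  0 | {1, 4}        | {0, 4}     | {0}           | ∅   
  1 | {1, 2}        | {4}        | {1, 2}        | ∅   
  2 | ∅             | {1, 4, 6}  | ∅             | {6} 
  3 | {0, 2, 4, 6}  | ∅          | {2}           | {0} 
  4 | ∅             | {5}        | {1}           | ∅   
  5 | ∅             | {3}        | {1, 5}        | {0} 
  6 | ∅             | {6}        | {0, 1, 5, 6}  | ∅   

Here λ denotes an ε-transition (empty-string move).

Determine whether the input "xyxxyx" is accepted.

Start in {0}.
Read 'x': {0} → {1, 4}.
Read 'y': {1, 4} → {0, 4, 5}.
Read 'x': {0, 4, 5} → {1, 4}.
Read 'x': {1, 4} → {1, 2, 6}.
Read 'y': {1, 2, 6} → {1, 4, 6}.
Read 'x': {1, 4, 6} → {1, 2, 6}.
The final set {1, 2, 6} contains no accepting state.

No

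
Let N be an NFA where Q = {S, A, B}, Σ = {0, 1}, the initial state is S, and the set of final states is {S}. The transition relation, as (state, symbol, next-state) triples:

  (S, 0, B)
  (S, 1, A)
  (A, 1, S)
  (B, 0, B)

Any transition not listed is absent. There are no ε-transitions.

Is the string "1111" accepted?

Yes

Start in {S}.
Read '1': S→{A}; now {A}.
Read '1': A→{S}; now {S}.
Read '1': S→{A}; now {A}.
Read '1': A→{S}; now {S}.
The final set {S} contains the accepting state S.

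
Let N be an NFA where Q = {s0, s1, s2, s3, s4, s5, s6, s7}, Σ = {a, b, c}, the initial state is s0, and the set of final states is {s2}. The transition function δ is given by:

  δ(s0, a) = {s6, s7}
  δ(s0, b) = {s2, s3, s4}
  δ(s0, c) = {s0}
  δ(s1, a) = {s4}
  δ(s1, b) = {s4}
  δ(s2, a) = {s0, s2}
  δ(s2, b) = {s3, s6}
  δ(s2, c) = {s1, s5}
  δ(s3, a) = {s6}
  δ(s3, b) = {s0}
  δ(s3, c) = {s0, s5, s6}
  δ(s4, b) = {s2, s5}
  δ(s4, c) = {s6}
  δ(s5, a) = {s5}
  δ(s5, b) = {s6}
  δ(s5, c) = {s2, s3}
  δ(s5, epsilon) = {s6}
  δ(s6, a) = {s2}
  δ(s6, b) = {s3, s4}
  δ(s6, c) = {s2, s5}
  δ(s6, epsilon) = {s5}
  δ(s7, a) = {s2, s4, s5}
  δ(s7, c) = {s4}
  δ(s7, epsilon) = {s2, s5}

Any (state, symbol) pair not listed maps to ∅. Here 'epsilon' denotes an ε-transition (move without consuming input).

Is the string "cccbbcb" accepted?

Start in {s0}.
Read 'c': s0→{s0}; now {s0}.
Read 'c': s0→{s0}; now {s0}.
Read 'c': s0→{s0}; now {s0}.
Read 'b': s0→{s2, s3, s4}; now {s2, s3, s4}.
Read 'b': s2→{s3, s6}, s3→{s0}, s4→{s2, s5}; now {s0, s2, s3, s5, s6}.
Read 'c': s0→{s0}, s2→{s1, s5}, s3→{s0, s5, s6}, s5→{s2, s3}, s6→{s2, s5}; now {s0, s1, s2, s3, s5, s6}.
Read 'b': s0→{s2, s3, s4}, s1→{s4}, s2→{s3, s6}, s3→{s0}, s5→{s6}, s6→{s3, s4}; union {s0, s2, s3, s4, s6}; ε-closure = {s0, s2, s3, s4, s5, s6}.
The final set {s0, s2, s3, s4, s5, s6} contains the accepting state s2.

Yes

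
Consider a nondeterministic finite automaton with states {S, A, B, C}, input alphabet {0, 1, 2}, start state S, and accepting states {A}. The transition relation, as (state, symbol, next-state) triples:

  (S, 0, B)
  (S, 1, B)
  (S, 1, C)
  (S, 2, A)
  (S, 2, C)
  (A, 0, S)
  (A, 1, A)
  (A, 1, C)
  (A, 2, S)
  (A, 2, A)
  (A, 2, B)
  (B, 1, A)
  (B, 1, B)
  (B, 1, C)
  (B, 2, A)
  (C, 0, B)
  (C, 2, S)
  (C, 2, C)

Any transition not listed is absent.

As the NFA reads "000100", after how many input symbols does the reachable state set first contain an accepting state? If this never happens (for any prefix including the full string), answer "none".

none

Start in {S}.
Read '0': {S} → {B}.
Read '0': {B} → ∅.
The set is empty and remains empty for the remaining 4 symbols.
No reachable set along the way intersects F.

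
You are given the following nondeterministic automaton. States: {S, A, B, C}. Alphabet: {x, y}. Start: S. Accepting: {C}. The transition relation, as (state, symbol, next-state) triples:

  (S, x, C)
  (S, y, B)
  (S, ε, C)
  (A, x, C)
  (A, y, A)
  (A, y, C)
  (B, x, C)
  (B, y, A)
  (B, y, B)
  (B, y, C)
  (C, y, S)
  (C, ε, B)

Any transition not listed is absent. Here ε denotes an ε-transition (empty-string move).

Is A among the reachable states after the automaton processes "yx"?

No

Start: ε-closure({S}) = {S, B, C}.
Read 'y': S→{B}, B→{A, B, C}, C→{S}; now {S, A, B, C}.
Read 'x': S→{C}, A→{C}, B→{C}, C→∅; union {C}; ε-closure = {B, C}.
State A is not in {B, C}.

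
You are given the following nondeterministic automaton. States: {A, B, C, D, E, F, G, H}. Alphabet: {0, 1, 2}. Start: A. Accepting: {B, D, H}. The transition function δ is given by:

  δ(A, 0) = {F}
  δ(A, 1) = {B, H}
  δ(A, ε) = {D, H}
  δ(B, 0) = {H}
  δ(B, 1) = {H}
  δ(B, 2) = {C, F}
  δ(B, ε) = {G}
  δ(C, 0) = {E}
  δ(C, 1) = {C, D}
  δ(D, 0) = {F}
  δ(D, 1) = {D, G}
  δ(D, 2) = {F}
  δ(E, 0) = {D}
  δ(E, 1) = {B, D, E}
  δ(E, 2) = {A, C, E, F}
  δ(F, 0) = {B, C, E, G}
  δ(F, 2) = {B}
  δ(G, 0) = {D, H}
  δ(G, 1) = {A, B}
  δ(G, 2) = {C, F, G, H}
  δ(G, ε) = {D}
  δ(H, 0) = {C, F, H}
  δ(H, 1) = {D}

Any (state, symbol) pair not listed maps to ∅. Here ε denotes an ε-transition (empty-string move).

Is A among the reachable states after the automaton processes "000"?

Start: ε-closure({A}) = {A, D, H}.
Read '0': {A, D, H} → {C, F, H}.
Read '0': {C, F, H} → {B, C, D, E, F, G, H}.
Read '0': {B, C, D, E, F, G, H} → {B, C, D, E, F, G, H}.
State A is not in {B, C, D, E, F, G, H}.

No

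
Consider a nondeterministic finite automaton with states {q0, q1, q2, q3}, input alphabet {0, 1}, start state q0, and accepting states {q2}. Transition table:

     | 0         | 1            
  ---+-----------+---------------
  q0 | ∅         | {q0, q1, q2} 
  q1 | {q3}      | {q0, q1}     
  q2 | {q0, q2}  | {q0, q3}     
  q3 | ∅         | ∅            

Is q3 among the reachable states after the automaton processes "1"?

No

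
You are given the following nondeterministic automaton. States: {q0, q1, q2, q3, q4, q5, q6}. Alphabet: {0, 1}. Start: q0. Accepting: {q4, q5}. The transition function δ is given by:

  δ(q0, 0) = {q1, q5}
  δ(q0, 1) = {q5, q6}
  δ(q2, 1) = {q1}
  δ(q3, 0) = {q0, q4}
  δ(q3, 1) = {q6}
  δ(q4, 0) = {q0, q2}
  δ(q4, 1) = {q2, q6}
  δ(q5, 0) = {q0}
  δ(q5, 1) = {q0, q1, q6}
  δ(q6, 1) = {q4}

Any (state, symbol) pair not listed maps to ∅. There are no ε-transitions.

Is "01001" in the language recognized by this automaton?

Start in {q0}.
Read '0': q0→{q1, q5}; now {q1, q5}.
Read '1': q1→∅, q5→{q0, q1, q6}; now {q0, q1, q6}.
Read '0': q0→{q1, q5}, q1→∅, q6→∅; now {q1, q5}.
Read '0': q1→∅, q5→{q0}; now {q0}.
Read '1': q0→{q5, q6}; now {q5, q6}.
The final set {q5, q6} contains the accepting state q5.

Yes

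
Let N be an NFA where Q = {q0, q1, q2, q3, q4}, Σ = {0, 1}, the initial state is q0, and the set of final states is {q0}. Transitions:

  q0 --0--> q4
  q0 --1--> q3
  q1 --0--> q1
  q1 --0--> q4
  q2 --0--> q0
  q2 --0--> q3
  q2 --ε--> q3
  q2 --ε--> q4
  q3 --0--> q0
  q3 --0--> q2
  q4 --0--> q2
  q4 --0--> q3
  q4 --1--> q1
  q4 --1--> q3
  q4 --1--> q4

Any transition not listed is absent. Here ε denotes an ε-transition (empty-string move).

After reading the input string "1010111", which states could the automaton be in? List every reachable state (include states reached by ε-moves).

{q1, q3, q4}

Start in {q0}.
Read '1': {q0} → {q3}.
Read '0': {q3} → {q0, q2, q3, q4}.
Read '1': {q0, q2, q3, q4} → {q1, q3, q4}.
Read '0': {q1, q3, q4} → {q0, q1, q2, q3, q4}.
Read '1': {q0, q1, q2, q3, q4} → {q1, q3, q4}.
Read '1': {q1, q3, q4} → {q1, q3, q4}.
Read '1': {q1, q3, q4} → {q1, q3, q4}.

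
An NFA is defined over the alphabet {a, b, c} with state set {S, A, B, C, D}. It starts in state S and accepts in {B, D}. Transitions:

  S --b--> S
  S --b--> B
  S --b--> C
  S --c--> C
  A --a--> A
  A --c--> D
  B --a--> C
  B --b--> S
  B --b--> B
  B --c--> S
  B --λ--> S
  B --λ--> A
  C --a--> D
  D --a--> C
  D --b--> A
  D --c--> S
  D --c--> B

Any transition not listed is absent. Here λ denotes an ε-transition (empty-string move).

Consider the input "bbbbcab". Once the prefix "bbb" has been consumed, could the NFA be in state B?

Start in {S}.
Read 'b': {S} → {S, A, B, C}.
Read 'b': {S, A, B, C} → {S, A, B, C}.
Read 'b': {S, A, B, C} → {S, A, B, C}.
State B is in {S, A, B, C}.

Yes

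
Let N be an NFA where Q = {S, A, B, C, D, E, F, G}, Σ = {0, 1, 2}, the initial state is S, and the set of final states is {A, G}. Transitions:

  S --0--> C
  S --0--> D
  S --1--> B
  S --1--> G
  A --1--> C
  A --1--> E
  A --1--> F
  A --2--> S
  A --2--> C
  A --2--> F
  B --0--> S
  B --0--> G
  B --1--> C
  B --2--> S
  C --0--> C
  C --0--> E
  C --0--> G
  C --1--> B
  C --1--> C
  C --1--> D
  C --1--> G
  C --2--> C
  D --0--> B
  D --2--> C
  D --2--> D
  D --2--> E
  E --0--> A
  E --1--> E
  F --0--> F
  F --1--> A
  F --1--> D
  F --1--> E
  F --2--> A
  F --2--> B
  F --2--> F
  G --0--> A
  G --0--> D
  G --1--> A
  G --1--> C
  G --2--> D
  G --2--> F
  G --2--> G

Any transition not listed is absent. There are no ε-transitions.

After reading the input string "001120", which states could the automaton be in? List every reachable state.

{S, A, B, C, D, E, F, G}

Start in {S}.
Read '0': S→{C, D}; now {C, D}.
Read '0': C→{C, E, G}, D→{B}; now {B, C, E, G}.
Read '1': B→{C}, C→{B, C, D, G}, E→{E}, G→{A, C}; now {A, B, C, D, E, G}.
Read '1': A→{C, E, F}, B→{C}, C→{B, C, D, G}, D→∅, E→{E}, G→{A, C}; now {A, B, C, D, E, F, G}.
Read '2': A→{S, C, F}, B→{S}, C→{C}, D→{C, D, E}, E→∅, F→{A, B, F}, G→{D, F, G}; now {S, A, B, C, D, E, F, G}.
Read '0': S→{C, D}, A→∅, B→{S, G}, C→{C, E, G}, D→{B}, E→{A}, F→{F}, G→{A, D}; now {S, A, B, C, D, E, F, G}.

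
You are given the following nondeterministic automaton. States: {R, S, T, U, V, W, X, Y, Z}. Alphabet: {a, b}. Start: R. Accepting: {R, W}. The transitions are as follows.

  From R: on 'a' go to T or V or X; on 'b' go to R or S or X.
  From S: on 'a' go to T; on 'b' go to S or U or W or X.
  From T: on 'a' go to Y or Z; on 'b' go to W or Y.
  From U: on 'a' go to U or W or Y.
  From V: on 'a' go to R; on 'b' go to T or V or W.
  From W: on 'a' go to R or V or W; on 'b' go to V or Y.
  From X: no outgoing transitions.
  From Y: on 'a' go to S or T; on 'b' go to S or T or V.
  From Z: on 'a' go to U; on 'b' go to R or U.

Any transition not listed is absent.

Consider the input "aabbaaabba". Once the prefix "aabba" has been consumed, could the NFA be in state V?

Yes

Start in {R}.
Read 'a': R→{T, V, X}; now {T, V, X}.
Read 'a': T→{Y, Z}, V→{R}, X→∅; now {R, Y, Z}.
Read 'b': R→{R, S, X}, Y→{S, T, V}, Z→{R, U}; now {R, S, T, U, V, X}.
Read 'b': R→{R, S, X}, S→{S, U, W, X}, T→{W, Y}, U→∅, V→{T, V, W}, X→∅; now {R, S, T, U, V, W, X, Y}.
Read 'a': R→{T, V, X}, S→{T}, T→{Y, Z}, U→{U, W, Y}, V→{R}, W→{R, V, W}, X→∅, Y→{S, T}; now {R, S, T, U, V, W, X, Y, Z}.
State V is in {R, S, T, U, V, W, X, Y, Z}.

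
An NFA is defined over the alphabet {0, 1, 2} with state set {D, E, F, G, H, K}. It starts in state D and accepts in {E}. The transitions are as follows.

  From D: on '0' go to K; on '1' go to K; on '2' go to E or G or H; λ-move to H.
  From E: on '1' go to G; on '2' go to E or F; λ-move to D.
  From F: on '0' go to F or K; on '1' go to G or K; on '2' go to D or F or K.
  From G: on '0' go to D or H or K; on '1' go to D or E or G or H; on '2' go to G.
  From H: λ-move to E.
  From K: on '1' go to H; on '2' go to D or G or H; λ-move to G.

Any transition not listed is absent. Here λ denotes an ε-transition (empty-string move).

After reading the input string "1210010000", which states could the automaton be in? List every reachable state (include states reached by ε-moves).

{D, E, G, H, K}

Start: ε-closure({D}) = {D, E, H}.
Read '1': {D, E, H} → {G, K}.
Read '2': {G, K} → {D, E, G, H}.
Read '1': {D, E, G, H} → {D, E, G, H, K}.
Read '0': {D, E, G, H, K} → {D, E, G, H, K}.
Read '0': {D, E, G, H, K} → {D, E, G, H, K}.
Read '1': {D, E, G, H, K} → {D, E, G, H, K}.
Read '0': {D, E, G, H, K} → {D, E, G, H, K}.
Read '0': {D, E, G, H, K} → {D, E, G, H, K}.
Read '0': {D, E, G, H, K} → {D, E, G, H, K}.
Read '0': {D, E, G, H, K} → {D, E, G, H, K}.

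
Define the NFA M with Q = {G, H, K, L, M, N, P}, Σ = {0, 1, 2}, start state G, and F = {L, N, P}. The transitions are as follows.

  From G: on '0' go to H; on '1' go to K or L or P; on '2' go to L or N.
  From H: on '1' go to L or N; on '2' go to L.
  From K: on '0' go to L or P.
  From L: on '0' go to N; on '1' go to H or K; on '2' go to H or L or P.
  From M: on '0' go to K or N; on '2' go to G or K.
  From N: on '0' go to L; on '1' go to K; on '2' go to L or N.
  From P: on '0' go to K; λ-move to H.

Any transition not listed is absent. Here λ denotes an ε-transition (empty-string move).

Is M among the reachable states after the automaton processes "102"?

Start in {G}.
Read '1': G→{K, L, P}; union {K, L, P}; ε-closure = {H, K, L, P}.
Read '0': H→∅, K→{L, P}, L→{N}, P→{K}; union {K, L, N, P}; ε-closure = {H, K, L, N, P}.
Read '2': H→{L}, K→∅, L→{H, L, P}, N→{L, N}, P→∅; now {H, L, N, P}.
State M is not in {H, L, N, P}.

No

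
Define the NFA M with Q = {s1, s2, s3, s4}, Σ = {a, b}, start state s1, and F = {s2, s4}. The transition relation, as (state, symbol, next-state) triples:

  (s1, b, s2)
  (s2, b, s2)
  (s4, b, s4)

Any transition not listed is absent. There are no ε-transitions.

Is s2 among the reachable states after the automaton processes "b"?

Yes

Start in {s1}.
Read 'b': {s1} → {s2}.
State s2 is in {s2}.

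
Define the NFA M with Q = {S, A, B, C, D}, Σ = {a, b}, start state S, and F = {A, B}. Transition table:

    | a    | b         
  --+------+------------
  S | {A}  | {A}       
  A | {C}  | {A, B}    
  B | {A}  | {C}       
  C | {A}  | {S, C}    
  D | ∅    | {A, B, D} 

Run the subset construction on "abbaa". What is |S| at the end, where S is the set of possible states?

2

Start in {S}.
Read 'a': {S} → {A}.
Read 'b': {A} → {A, B}.
Read 'b': {A, B} → {A, B, C}.
Read 'a': {A, B, C} → {A, C}.
Read 'a': {A, C} → {A, C}.
That set has 2 states.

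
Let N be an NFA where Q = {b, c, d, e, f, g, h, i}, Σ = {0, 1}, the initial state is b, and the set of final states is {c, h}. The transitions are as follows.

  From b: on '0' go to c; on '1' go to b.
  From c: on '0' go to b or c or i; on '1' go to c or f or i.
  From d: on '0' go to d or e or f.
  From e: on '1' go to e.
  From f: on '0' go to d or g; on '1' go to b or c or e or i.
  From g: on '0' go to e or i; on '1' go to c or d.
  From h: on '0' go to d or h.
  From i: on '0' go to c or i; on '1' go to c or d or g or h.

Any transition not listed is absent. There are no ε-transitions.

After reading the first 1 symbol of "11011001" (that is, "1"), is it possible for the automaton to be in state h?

Start in {b}.
Read '1': b→{b}; now {b}.
State h is not in {b}.

No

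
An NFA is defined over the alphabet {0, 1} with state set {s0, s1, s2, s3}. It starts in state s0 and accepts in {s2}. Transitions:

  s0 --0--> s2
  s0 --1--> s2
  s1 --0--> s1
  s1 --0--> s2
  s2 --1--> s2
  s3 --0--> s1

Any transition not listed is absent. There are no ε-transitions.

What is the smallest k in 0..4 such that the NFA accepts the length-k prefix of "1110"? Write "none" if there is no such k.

1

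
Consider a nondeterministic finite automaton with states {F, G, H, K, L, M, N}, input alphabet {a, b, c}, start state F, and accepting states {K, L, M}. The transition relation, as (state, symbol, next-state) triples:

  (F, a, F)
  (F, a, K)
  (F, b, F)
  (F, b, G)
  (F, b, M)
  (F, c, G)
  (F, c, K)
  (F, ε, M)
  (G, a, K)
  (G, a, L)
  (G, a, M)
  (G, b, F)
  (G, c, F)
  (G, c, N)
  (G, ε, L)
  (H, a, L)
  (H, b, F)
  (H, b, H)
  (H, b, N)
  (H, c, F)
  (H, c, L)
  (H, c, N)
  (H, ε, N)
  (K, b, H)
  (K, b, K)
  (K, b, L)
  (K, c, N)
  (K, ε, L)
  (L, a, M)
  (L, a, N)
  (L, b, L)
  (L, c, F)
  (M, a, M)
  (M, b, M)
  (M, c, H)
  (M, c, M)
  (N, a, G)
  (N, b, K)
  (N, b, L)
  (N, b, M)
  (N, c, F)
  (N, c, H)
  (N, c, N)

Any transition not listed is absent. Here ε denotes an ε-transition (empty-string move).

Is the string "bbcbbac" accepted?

Yes

Start: ε-closure({F}) = {F, M}.
Read 'b': {F, M} → {F, G, L, M}.
Read 'b': {F, G, L, M} → {F, G, L, M}.
Read 'c': {F, G, L, M} → {F, G, H, K, L, M, N}.
Read 'b': {F, G, H, K, L, M, N} → {F, G, H, K, L, M, N}.
Read 'b': {F, G, H, K, L, M, N} → {F, G, H, K, L, M, N}.
Read 'a': {F, G, H, K, L, M, N} → {F, G, K, L, M, N}.
Read 'c': {F, G, K, L, M, N} → {F, G, H, K, L, M, N}.
The final set {F, G, H, K, L, M, N} contains the accepting states K, L, M.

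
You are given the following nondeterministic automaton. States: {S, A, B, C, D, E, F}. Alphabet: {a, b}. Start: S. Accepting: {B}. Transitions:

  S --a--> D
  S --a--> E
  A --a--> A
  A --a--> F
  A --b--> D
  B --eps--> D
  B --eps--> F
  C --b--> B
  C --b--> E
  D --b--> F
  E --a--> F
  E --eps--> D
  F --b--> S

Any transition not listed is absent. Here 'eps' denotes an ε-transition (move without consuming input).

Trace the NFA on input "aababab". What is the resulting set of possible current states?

∅

Start in {S}.
Read 'a': {S} → {D, E}.
Read 'a': {D, E} → {F}.
Read 'b': {F} → {S}.
Read 'a': {S} → {D, E}.
Read 'b': {D, E} → {F}.
Read 'a': {F} → ∅.
The set is empty and remains empty for the remaining 1 symbol.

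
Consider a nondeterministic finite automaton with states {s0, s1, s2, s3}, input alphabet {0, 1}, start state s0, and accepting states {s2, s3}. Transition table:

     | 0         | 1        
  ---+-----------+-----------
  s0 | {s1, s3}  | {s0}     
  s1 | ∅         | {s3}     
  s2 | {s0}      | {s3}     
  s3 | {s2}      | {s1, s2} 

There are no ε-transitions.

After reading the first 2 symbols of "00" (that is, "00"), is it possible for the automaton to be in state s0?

No

Start in {s0}.
Read '0': s0→{s1, s3}; now {s1, s3}.
Read '0': s1→∅, s3→{s2}; now {s2}.
State s0 is not in {s2}.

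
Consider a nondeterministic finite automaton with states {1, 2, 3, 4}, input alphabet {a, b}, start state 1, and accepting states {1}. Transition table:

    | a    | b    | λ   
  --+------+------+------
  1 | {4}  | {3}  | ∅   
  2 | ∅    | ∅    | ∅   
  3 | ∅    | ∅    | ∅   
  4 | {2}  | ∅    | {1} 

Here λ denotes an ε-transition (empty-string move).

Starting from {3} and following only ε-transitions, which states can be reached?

{3}

Begin with {3}.
No ε-moves leave this set, so the closure equals the set itself.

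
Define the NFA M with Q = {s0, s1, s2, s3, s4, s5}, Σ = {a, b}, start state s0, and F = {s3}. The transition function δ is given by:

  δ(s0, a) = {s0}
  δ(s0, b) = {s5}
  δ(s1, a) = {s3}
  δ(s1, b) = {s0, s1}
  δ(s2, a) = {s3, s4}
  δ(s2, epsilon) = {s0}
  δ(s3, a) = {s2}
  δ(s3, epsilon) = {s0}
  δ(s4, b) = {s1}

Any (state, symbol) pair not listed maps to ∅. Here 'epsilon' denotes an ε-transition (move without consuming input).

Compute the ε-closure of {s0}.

{s0}

Begin with {s0}.
No ε-moves leave this set, so the closure equals the set itself.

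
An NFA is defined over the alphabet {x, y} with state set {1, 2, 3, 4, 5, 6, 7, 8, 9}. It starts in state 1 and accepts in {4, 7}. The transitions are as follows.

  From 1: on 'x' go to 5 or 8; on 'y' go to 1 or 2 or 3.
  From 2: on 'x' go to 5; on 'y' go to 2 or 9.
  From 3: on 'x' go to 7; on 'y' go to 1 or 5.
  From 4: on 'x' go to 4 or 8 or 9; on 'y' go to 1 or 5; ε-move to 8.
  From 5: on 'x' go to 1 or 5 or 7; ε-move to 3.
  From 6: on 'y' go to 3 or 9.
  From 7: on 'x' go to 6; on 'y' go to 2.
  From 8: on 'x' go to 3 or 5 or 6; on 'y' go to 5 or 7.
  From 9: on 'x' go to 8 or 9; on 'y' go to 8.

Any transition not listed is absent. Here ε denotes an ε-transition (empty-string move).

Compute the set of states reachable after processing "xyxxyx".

{1, 3, 5, 6, 7, 8, 9}

Start in {1}.
Read 'x': 1→{5, 8}; union {5, 8}; ε-closure = {3, 5, 8}.
Read 'y': 3→{1, 5}, 5→∅, 8→{5, 7}; union {1, 5, 7}; ε-closure = {1, 3, 5, 7}.
Read 'x': 1→{5, 8}, 3→{7}, 5→{1, 5, 7}, 7→{6}; union {1, 5, 6, 7, 8}; ε-closure = {1, 3, 5, 6, 7, 8}.
Read 'x': 1→{5, 8}, 3→{7}, 5→{1, 5, 7}, 6→∅, 7→{6}, 8→{3, 5, 6}; now {1, 3, 5, 6, 7, 8}.
Read 'y': 1→{1, 2, 3}, 3→{1, 5}, 5→∅, 6→{3, 9}, 7→{2}, 8→{5, 7}; now {1, 2, 3, 5, 7, 9}.
Read 'x': 1→{5, 8}, 2→{5}, 3→{7}, 5→{1, 5, 7}, 7→{6}, 9→{8, 9}; union {1, 5, 6, 7, 8, 9}; ε-closure = {1, 3, 5, 6, 7, 8, 9}.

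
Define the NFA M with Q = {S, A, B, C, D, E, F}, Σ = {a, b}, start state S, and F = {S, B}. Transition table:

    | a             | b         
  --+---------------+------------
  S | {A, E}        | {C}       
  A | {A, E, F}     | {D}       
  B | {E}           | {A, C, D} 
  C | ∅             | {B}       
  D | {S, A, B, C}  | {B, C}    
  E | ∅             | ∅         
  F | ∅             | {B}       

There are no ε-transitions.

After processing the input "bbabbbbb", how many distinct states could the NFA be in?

Start in {S}.
Read 'b': S→{C}; now {C}.
Read 'b': C→{B}; now {B}.
Read 'a': B→{E}; now {E}.
Read 'b': E→∅; now ∅.
The set is empty and remains empty for the remaining 4 symbols.
That set has 0 states.

0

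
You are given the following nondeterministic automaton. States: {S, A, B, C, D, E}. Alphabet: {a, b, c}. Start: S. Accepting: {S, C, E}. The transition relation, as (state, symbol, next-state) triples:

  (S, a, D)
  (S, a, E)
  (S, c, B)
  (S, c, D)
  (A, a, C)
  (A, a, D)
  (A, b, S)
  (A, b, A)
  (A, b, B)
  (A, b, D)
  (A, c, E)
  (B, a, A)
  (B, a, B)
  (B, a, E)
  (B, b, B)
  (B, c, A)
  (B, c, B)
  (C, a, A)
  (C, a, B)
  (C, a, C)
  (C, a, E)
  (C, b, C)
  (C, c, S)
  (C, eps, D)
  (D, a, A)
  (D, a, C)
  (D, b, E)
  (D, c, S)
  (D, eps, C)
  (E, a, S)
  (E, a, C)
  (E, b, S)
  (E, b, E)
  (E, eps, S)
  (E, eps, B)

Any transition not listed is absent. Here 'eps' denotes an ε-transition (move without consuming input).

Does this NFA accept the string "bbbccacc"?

Start in {S}.
Read 'b': S→∅; now ∅.
The set is empty and remains empty for the remaining 7 symbols.
The final set ∅ contains no accepting state.

No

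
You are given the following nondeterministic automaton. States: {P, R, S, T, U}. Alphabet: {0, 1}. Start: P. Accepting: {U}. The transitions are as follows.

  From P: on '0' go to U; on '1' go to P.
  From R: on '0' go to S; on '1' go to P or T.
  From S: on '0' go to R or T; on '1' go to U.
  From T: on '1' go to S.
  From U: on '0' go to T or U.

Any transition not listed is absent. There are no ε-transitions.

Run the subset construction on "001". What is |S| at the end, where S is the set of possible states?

Start in {P}.
Read '0': P→{U}; now {U}.
Read '0': U→{T, U}; now {T, U}.
Read '1': T→{S}, U→∅; now {S}.
That set has 1 state.

1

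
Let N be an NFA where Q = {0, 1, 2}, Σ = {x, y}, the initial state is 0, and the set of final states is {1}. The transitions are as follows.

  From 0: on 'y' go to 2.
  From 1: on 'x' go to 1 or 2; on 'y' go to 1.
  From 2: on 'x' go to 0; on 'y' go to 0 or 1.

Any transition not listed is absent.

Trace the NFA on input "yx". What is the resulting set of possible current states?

Start in {0}.
Read 'y': {0} → {2}.
Read 'x': {2} → {0}.

{0}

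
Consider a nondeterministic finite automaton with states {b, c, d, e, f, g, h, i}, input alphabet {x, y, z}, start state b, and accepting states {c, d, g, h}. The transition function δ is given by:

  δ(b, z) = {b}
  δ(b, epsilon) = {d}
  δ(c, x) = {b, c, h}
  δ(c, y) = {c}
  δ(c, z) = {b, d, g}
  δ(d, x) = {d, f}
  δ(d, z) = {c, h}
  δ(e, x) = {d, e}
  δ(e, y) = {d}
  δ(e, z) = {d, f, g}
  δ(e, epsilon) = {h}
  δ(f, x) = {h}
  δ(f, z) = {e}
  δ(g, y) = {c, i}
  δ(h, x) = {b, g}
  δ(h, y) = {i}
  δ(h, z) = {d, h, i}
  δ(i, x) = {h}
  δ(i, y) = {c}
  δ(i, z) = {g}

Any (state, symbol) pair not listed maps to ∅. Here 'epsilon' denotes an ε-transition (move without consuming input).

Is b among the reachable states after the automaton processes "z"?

Yes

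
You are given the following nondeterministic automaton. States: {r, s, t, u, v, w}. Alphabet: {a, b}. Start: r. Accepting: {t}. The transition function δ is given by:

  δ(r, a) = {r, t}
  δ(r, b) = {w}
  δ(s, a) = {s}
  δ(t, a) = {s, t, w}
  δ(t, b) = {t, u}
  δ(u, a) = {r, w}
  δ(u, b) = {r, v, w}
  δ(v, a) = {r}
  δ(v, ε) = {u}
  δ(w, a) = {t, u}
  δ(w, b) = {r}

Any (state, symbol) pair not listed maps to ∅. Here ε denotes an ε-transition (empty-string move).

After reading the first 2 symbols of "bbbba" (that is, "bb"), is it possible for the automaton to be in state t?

No

Start in {r}.
Read 'b': r→{w}; now {w}.
Read 'b': w→{r}; now {r}.
State t is not in {r}.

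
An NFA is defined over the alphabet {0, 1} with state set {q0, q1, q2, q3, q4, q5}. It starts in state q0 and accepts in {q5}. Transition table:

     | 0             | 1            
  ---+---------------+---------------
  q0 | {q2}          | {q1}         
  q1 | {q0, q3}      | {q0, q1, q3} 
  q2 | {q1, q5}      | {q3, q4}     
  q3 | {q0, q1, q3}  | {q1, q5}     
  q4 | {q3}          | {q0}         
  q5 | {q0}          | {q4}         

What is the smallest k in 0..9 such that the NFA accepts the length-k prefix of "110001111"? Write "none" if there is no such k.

4

Start in {q0}.
Read '1': q0→{q1}; now {q1}.
Read '1': q1→{q0, q1, q3}; now {q0, q1, q3}.
Read '0': q0→{q2}, q1→{q0, q3}, q3→{q0, q1, q3}; now {q0, q1, q2, q3}.
Read '0': q0→{q2}, q1→{q0, q3}, q2→{q1, q5}, q3→{q0, q1, q3}; now {q0, q1, q2, q3, q5}.
None of the earlier sets intersect F, but {q0, q1, q2, q3, q5} does.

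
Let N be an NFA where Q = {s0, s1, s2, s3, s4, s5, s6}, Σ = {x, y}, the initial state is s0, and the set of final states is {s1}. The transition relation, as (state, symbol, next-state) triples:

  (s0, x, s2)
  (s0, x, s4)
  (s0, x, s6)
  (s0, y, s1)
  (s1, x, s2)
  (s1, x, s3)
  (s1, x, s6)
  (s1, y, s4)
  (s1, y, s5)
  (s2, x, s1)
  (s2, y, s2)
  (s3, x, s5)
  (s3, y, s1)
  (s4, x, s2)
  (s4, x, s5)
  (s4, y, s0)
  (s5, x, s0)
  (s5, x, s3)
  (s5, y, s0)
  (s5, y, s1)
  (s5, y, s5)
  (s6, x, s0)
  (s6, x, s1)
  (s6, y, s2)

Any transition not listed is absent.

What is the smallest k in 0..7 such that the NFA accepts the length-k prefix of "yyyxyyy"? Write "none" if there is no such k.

1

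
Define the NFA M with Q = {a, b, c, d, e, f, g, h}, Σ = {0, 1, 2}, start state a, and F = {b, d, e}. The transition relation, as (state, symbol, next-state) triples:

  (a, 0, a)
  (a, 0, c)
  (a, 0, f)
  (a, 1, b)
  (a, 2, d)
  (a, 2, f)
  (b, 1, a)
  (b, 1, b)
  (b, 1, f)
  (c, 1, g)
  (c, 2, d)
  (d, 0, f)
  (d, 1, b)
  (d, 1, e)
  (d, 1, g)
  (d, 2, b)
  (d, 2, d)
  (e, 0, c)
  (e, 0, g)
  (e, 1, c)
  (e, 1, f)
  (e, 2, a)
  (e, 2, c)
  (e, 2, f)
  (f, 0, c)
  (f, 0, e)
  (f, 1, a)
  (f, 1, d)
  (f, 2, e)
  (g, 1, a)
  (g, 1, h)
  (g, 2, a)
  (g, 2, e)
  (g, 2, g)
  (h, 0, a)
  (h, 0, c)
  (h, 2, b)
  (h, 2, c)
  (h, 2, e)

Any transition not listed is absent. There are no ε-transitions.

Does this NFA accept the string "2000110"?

No

Start in {a}.
Read '2': a→{d, f}; now {d, f}.
Read '0': d→{f}, f→{c, e}; now {c, e, f}.
Read '0': c→∅, e→{c, g}, f→{c, e}; now {c, e, g}.
Read '0': c→∅, e→{c, g}, g→∅; now {c, g}.
Read '1': c→{g}, g→{a, h}; now {a, g, h}.
Read '1': a→{b}, g→{a, h}, h→∅; now {a, b, h}.
Read '0': a→{a, c, f}, b→∅, h→{a, c}; now {a, c, f}.
The final set {a, c, f} contains no accepting state.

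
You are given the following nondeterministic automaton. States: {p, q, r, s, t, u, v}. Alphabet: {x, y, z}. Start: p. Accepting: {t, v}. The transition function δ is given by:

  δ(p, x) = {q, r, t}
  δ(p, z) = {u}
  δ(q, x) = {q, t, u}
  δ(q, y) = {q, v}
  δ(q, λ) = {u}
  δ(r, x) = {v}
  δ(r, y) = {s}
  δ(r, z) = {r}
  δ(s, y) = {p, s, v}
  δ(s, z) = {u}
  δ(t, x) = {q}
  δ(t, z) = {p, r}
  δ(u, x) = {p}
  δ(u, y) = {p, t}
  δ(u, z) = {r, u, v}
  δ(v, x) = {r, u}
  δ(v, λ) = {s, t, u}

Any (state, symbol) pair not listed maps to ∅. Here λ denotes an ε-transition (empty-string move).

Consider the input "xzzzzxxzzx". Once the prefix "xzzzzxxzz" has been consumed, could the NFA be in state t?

Yes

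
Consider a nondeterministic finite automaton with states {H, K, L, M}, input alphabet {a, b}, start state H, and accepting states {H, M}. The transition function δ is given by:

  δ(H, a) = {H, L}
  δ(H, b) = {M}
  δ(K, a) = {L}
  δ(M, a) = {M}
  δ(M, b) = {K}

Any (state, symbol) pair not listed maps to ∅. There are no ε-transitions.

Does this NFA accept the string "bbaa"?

No

Start in {H}.
Read 'b': {H} → {M}.
Read 'b': {M} → {K}.
Read 'a': {K} → {L}.
Read 'a': {L} → ∅.
The final set ∅ contains no accepting state.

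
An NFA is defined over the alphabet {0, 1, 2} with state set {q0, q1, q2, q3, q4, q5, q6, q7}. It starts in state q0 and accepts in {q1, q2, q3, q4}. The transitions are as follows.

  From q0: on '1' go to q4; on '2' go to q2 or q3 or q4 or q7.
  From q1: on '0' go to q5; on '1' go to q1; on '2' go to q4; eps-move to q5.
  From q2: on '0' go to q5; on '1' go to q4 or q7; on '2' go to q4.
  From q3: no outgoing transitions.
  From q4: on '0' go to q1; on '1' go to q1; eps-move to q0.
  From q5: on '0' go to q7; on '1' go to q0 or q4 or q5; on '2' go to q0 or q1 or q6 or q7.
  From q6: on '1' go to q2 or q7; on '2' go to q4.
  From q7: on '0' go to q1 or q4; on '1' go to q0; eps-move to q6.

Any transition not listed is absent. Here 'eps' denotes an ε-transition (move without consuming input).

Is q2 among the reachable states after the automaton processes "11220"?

No

Start in {q0}.
Read '1': q0→{q4}; union {q4}; ε-closure = {q0, q4}.
Read '1': q0→{q4}, q4→{q1}; union {q1, q4}; ε-closure = {q0, q1, q4, q5}.
Read '2': q0→{q2, q3, q4, q7}, q1→{q4}, q4→∅, q5→{q0, q1, q6, q7}; union {q0, q1, q2, q3, q4, q6, q7}; ε-closure = {q0, q1, q2, q3, q4, q5, q6, q7}.
Read '2': q0→{q2, q3, q4, q7}, q1→{q4}, q2→{q4}, q3→∅, q4→∅, q5→{q0, q1, q6, q7}, q6→{q4}, q7→∅; union {q0, q1, q2, q3, q4, q6, q7}; ε-closure = {q0, q1, q2, q3, q4, q5, q6, q7}.
Read '0': q0→∅, q1→{q5}, q2→{q5}, q3→∅, q4→{q1}, q5→{q7}, q6→∅, q7→{q1, q4}; union {q1, q4, q5, q7}; ε-closure = {q0, q1, q4, q5, q6, q7}.
State q2 is not in {q0, q1, q4, q5, q6, q7}.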